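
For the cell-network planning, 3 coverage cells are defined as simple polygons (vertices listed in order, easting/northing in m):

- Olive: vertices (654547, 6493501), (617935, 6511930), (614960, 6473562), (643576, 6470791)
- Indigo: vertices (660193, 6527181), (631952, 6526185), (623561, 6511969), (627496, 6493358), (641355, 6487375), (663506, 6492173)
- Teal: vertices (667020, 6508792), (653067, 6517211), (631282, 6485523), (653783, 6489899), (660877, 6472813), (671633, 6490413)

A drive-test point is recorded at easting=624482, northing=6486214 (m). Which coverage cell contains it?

Olive

Cast a ray rightward from (624482, 6486214). For each polygon, the edges (by vertex number in listed order) whose endpoints lie on opposite sides of northing = 6486214, where each meets that height, and whether that is right or left of the point:
Olive: 2–3 at easting≈615941.0 (left), 4–1 at easting≈651026.7 (right) → 1 crossing.
Indigo: no edge straddles that height → 0 crossings.
Teal: 2–3 at easting≈631757.1 (right), 3–4 at easting≈634835.1 (right), 4–5 at easting≈655313.0 (right), 5–6 at easting≈669066.8 (right) → 4 crossings.
Only Olive has an odd count, so the point is inside Olive.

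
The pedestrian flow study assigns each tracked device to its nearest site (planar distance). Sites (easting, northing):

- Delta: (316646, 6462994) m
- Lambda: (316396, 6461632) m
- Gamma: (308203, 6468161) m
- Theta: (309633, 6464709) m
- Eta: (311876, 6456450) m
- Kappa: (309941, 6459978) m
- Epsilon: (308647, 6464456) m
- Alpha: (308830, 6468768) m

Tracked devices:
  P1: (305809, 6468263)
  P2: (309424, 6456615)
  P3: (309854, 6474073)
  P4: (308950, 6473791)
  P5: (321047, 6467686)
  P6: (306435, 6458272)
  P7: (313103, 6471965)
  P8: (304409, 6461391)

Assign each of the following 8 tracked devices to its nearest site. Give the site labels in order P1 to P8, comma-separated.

P1 → Gamma (d²=5741640.00)
P2 → Eta (d²=6039529.00)
P3 → Alpha (d²=29191601.00)
P4 → Alpha (d²=25244929.00)
P5 → Delta (d²=41383665.00)
P6 → Kappa (d²=15202472.00)
P7 → Alpha (d²=28479338.00)
P8 → Epsilon (d²=27354869.00)

Gamma, Eta, Alpha, Alpha, Delta, Kappa, Alpha, Epsilon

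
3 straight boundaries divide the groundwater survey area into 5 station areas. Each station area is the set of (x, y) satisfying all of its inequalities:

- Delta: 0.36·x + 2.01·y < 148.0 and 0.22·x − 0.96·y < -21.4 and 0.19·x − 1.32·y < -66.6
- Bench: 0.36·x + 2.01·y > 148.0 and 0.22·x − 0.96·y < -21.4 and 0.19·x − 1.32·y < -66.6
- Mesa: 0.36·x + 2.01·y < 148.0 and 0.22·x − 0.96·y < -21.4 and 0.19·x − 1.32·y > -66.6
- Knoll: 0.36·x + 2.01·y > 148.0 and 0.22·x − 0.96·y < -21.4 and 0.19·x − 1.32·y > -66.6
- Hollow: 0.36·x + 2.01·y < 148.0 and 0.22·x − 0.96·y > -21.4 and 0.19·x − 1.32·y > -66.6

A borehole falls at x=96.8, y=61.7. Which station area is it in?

0.36·96.8 + 2.01·61.7 = 158.865, which is > 148.0
0.22·96.8 − 0.96·61.7 = -37.936, which is < -21.4
0.19·96.8 − 1.32·61.7 = -63.052, which is > -66.6
This sign pattern matches Knoll.

Knoll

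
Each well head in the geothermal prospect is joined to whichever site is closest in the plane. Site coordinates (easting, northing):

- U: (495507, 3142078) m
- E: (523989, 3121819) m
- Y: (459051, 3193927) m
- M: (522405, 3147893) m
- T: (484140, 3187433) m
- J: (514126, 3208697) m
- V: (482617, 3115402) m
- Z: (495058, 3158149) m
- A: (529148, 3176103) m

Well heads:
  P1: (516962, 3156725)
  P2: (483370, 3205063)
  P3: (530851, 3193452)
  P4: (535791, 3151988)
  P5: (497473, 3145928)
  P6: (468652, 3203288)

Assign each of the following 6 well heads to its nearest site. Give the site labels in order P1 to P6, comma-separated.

M, T, A, M, U, Y

P1 → M (d²=107630473.00)
P2 → T (d²=311409800.00)
P3 → A (d²=303888010.00)
P4 → M (d²=195954021.00)
P5 → U (d²=18687656.00)
P6 → Y (d²=179807522.00)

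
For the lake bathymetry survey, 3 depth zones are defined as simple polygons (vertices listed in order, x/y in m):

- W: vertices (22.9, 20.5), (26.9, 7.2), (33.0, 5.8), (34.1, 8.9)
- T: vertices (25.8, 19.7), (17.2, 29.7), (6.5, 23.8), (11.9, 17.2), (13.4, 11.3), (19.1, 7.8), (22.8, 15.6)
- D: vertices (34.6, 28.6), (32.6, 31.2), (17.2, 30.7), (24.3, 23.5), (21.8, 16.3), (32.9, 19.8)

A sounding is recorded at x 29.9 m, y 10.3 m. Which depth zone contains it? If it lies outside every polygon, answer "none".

Cast a ray rightward from (29.9, 10.3). For each polygon, the edges (by vertex number in listed order) whose endpoints lie on opposite sides of y = 10.3, where each meets that height, and whether that is right or left of the point:
W: 1–2 at x≈25.97 (left), 4–1 at x≈32.75 (right) → 1 crossing.
T: 5–6 at x≈15.03 (left), 6–7 at x≈20.29 (left) → 0 crossings.
D: no edge straddles that height → 0 crossings.
Only W has an odd count, so the point is inside W.

W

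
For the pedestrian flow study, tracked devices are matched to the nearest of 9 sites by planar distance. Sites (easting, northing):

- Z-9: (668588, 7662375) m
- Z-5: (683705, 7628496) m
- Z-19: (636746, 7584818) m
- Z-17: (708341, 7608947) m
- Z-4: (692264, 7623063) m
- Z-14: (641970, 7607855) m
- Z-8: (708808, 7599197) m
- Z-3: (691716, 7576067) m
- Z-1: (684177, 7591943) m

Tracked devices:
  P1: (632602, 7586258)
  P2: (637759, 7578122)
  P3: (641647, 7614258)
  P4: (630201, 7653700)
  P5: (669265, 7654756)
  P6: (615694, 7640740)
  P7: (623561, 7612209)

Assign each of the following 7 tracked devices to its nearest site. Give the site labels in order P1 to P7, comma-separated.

Z-19, Z-19, Z-14, Z-9, Z-9, Z-14, Z-14

P1 → Z-19 (d²=19246336.00)
P2 → Z-19 (d²=45862585.00)
P3 → Z-14 (d²=41102738.00)
P4 → Z-9 (d²=1548817394.00)
P5 → Z-9 (d²=58507490.00)
P6 → Z-14 (d²=1771851401.00)
P7 → Z-14 (d²=357848597.00)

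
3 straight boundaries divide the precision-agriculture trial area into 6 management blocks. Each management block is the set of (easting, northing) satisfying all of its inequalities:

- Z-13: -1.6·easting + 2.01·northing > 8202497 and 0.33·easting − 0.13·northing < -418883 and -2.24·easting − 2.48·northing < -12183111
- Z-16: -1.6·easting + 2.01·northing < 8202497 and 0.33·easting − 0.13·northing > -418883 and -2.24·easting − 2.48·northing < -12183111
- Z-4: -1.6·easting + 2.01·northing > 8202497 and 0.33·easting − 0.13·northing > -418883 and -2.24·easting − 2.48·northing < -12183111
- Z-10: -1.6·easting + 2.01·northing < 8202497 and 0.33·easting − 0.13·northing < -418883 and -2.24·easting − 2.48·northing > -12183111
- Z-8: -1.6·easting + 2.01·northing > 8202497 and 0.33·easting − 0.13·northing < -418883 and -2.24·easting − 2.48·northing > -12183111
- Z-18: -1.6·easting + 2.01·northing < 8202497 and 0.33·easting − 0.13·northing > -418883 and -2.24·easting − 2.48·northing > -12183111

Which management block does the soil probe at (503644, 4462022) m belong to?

Z-16

-1.6·503644 + 2.01·4462022 = 8162833.820, which is < 8202497
0.33·503644 − 0.13·4462022 = -413860.340, which is > -418883
-2.24·503644 − 2.48·4462022 = -12193977.120, which is < -12183111
This sign pattern matches Z-16.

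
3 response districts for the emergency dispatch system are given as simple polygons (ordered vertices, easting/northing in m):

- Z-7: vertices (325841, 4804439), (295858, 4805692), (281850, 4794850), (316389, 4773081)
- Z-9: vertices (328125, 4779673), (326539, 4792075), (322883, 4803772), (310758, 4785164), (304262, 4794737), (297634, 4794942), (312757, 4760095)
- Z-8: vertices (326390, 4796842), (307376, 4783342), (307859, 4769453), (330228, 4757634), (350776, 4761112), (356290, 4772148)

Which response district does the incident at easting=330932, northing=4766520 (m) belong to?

Z-8

Cast a ray rightward from (330932, 4766520). For each polygon, the edges (by vertex number in listed order) whose endpoints lie on opposite sides of northing = 4766520, where each meets that height, and whether that is right or left of the point:
Z-7: no edge straddles that height → 0 crossings.
Z-9: 6–7 at easting≈309968.7 (left), 7–1 at easting≈317800.4 (left) → 0 crossings.
Z-8: 3–4 at easting≈313410.1 (left), 5–6 at easting≈353478.0 (right) → 1 crossing.
Only Z-8 has an odd count, so the point is inside Z-8.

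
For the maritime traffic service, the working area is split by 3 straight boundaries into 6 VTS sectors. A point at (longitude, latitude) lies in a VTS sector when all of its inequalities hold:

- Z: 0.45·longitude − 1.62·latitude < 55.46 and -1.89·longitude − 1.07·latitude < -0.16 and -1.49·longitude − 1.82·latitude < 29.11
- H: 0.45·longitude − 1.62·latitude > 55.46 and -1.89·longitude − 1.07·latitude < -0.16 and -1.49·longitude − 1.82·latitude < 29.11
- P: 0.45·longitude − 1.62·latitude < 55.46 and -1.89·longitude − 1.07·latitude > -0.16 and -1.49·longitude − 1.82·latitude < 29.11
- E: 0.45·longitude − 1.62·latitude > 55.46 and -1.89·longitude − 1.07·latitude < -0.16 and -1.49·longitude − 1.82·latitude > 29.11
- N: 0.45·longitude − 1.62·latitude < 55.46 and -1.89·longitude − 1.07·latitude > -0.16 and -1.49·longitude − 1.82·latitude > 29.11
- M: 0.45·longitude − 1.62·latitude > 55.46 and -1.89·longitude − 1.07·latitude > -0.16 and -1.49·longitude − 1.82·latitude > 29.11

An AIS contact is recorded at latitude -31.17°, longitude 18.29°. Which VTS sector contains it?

0.45·18.29 − 1.62·-31.17 = 58.726, which is > 55.46
-1.89·18.29 − 1.07·-31.17 = -1.216, which is < -0.16
-1.49·18.29 − 1.82·-31.17 = 29.477, which is > 29.11
This sign pattern matches E.

E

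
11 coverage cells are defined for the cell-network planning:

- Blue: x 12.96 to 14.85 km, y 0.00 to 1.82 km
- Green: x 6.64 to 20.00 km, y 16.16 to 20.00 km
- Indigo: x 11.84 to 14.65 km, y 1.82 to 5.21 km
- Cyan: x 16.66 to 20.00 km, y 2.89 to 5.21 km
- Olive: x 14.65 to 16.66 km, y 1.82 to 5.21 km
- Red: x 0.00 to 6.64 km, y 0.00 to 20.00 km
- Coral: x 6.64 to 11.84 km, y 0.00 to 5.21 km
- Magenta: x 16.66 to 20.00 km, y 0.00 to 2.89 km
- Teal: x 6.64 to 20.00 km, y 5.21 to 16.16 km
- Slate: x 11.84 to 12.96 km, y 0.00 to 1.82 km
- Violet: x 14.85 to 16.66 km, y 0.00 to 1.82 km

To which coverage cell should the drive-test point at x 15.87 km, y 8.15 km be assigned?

The point has x = 15.87 and y = 8.15.
Only Teal satisfies 6.64 ≤ x ≤ 20.00 and 5.21 ≤ y ≤ 16.16.

Teal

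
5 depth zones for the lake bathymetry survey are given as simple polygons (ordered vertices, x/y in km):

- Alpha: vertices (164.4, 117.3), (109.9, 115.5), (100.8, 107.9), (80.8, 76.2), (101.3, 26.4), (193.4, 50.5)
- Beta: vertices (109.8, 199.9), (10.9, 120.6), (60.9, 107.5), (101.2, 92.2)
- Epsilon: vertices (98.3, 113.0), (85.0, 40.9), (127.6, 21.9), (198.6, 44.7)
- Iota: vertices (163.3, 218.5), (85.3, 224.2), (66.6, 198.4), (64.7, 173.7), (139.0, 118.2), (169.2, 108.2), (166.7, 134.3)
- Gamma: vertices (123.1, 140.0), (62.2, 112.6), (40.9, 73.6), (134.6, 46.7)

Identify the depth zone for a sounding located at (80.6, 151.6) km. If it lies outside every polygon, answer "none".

Beta

Cast a ray rightward from (80.6, 151.6). For each polygon, the edges (by vertex number in listed order) whose endpoints lie on opposite sides of y = 151.6, where each meets that height, and whether that is right or left of the point:
Alpha: no edge straddles that height → 0 crossings.
Beta: 1–2 at x≈49.56 (left), 4–1 at x≈105.94 (right) → 1 crossing.
Epsilon: no edge straddles that height → 0 crossings.
Iota: 4–5 at x≈94.29 (right), 7–1 at x≈166.00 (right) → 2 crossings.
Gamma: no edge straddles that height → 0 crossings.
Only Beta has an odd count, so the point is inside Beta.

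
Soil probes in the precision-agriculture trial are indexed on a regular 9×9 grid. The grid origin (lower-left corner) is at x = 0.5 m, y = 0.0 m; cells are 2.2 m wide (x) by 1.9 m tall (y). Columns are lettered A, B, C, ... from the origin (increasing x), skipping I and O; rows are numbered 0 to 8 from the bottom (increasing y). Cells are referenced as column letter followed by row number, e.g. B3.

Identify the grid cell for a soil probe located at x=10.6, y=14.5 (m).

E7

Column index: ⌊(10.6 − 0.5) / 2.2⌋ = ⌊4.591⌋ = 4 → column E
Row offset from origin: ⌊(14.5 − 0.0) / 1.9⌋ = ⌊7.632⌋ = 7 → row 7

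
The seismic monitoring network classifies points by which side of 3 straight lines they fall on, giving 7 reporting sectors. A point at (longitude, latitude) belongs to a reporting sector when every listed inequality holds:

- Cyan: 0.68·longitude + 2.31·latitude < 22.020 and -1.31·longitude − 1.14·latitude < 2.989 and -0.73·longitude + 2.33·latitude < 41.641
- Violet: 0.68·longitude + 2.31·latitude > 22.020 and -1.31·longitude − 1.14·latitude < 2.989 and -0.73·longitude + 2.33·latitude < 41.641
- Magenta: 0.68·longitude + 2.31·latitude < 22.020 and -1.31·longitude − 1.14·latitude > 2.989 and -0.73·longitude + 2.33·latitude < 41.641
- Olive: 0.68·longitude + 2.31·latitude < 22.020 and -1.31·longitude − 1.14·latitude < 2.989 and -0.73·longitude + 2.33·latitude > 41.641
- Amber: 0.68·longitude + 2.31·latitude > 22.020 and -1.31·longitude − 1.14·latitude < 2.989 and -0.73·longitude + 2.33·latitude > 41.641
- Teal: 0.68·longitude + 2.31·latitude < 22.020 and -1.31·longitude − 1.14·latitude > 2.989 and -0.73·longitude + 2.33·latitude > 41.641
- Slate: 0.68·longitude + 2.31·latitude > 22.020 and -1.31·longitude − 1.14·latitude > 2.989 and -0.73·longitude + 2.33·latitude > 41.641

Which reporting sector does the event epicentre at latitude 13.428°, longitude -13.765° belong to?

0.68·-13.765 + 2.31·13.428 = 21.658, which is < 22.020
-1.31·-13.765 − 1.14·13.428 = 2.724, which is < 2.989
-0.73·-13.765 + 2.33·13.428 = 41.336, which is < 41.641
This sign pattern matches Cyan.

Cyan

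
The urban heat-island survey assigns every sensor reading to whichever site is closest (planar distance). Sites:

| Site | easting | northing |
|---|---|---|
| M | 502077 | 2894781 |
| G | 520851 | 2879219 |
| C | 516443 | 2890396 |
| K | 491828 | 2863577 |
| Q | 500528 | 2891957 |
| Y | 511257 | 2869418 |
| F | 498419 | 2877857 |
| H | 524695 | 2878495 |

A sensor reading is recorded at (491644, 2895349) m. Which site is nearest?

Q

Squared distances to each site:
M: 109170113.000; G: 1113225749.000; C: 639522610.000; K: 1009493840.000; Q: 90431120.000; Y: 1057086530.000; F: 351870689.000; H: 1376425917.000.
Minimum at Q.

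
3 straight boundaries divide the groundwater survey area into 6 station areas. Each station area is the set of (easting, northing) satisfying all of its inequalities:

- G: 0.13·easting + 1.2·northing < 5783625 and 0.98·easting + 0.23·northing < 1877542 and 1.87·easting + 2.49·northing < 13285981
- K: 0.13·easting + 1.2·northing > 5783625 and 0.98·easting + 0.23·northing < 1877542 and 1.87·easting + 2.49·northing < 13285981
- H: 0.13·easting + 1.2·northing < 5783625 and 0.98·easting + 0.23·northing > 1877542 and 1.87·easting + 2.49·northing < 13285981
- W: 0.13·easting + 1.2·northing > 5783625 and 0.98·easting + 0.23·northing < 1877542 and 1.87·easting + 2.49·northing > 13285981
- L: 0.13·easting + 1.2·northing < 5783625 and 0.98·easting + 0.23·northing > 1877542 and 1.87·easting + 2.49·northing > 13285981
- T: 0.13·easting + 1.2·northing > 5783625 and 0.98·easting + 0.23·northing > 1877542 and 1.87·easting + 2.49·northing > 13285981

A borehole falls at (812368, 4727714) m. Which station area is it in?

0.13·812368 + 1.2·4727714 = 5778864.640, which is < 5783625
0.98·812368 + 0.23·4727714 = 1883494.860, which is > 1877542
1.87·812368 + 2.49·4727714 = 13291136.020, which is > 13285981
This sign pattern matches L.

L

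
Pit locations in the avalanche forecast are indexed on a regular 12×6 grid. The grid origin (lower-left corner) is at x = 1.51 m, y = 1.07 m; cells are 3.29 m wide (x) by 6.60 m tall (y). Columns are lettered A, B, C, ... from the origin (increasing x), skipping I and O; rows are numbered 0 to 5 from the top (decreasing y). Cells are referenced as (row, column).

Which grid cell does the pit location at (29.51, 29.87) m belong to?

Column index: ⌊(29.51 − 1.51) / 3.29⌋ = ⌊8.511⌋ = 8 → column J
Row offset from origin: ⌊(29.87 − 1.07) / 6.60⌋ = ⌊4.364⌋ = 4 → row 1 (counted from top)

(1, J)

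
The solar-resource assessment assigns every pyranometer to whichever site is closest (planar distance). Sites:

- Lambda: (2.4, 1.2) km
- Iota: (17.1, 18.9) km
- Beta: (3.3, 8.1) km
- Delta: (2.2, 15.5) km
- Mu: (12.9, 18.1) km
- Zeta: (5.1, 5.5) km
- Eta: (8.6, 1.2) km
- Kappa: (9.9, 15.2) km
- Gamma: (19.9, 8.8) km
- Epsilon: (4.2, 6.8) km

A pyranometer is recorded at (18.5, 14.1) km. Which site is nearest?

Iota

Squared distances to each site:
Lambda: 425.620; Iota: 25.000; Beta: 267.040; Delta: 267.650; Mu: 47.360; Zeta: 253.520; Eta: 264.420; Kappa: 75.170; Gamma: 30.050; Epsilon: 257.780.
Minimum at Iota.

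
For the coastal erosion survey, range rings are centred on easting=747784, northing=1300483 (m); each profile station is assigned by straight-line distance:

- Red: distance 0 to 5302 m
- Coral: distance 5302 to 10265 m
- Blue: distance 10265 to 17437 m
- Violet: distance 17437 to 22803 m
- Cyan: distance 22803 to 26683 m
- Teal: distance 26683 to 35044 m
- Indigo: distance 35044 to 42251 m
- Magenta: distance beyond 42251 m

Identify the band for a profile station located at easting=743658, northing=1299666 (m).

Distance = √((743658−747784)² + (1299666−1300483)²) = √(17023876.000 + 667489.000) = 4206.110 m.
0 ≤ 4206.110 < 5302 → Red.

Red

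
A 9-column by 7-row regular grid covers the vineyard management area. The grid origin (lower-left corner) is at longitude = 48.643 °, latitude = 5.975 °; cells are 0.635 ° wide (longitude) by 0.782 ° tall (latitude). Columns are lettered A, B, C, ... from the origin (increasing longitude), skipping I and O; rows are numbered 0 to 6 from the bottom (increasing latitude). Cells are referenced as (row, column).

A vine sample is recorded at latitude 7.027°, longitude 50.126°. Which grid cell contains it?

Column index: ⌊(50.126 − 48.643) / 0.635⌋ = ⌊2.335⌋ = 2 → column C
Row offset from origin: ⌊(7.027 − 5.975) / 0.782⌋ = ⌊1.345⌋ = 1 → row 1

(1, C)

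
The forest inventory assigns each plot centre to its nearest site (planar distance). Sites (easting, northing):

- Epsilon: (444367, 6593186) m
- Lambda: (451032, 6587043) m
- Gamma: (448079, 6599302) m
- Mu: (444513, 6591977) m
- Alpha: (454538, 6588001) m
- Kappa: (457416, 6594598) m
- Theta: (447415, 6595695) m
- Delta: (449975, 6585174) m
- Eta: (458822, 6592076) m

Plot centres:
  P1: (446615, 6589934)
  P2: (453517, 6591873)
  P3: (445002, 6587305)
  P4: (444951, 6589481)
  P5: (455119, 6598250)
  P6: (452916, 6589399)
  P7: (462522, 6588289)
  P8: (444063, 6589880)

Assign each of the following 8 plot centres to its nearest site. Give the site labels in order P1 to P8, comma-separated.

P1 → Mu (d²=8592253.00)
P2 → Alpha (d²=16034825.00)
P3 → Mu (d²=22066705.00)
P4 → Mu (d²=6421860.00)
P5 → Kappa (d²=18613313.00)
P6 → Alpha (d²=4585288.00)
P7 → Eta (d²=28031369.00)
P8 → Mu (d²=4599909.00)

Mu, Alpha, Mu, Mu, Kappa, Alpha, Eta, Mu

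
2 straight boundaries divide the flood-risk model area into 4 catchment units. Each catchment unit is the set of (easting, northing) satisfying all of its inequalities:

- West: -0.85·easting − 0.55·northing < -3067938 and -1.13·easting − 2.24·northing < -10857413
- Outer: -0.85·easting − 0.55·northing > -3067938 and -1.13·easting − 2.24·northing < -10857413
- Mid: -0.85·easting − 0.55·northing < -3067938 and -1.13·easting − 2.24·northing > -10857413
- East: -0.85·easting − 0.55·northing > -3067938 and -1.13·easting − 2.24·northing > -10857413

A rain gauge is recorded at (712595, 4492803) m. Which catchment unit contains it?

West

-0.85·712595 − 0.55·4492803 = -3076747.400, which is < -3067938
-1.13·712595 − 2.24·4492803 = -10869111.070, which is < -10857413
This sign pattern matches West.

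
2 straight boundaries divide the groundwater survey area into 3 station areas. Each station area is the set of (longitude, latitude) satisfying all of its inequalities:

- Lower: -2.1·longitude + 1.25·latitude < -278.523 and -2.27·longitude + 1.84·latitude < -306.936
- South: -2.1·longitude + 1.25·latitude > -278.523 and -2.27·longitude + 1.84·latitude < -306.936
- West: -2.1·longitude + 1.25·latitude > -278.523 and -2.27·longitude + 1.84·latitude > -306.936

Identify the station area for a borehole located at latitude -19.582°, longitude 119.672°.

-2.1·119.672 + 1.25·-19.582 = -275.789, which is > -278.523
-2.27·119.672 + 1.84·-19.582 = -307.686, which is < -306.936
This sign pattern matches South.

South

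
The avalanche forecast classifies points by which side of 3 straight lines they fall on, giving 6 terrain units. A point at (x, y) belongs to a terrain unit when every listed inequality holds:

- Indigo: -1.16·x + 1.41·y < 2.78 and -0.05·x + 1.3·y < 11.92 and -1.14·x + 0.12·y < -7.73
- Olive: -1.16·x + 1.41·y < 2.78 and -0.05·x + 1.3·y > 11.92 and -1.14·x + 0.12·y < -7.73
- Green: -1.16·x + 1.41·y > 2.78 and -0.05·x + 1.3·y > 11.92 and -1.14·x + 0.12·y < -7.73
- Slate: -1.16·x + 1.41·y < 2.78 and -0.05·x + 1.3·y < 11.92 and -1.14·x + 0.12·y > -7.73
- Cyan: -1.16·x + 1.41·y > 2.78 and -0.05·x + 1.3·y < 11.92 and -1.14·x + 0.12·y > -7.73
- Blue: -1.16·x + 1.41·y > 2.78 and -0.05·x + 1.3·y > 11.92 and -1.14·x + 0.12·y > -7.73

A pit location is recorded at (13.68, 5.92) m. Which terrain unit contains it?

Indigo

-1.16·13.68 + 1.41·5.92 = -7.522, which is < 2.78
-0.05·13.68 + 1.3·5.92 = 7.012, which is < 11.92
-1.14·13.68 + 0.12·5.92 = -14.885, which is < -7.73
This sign pattern matches Indigo.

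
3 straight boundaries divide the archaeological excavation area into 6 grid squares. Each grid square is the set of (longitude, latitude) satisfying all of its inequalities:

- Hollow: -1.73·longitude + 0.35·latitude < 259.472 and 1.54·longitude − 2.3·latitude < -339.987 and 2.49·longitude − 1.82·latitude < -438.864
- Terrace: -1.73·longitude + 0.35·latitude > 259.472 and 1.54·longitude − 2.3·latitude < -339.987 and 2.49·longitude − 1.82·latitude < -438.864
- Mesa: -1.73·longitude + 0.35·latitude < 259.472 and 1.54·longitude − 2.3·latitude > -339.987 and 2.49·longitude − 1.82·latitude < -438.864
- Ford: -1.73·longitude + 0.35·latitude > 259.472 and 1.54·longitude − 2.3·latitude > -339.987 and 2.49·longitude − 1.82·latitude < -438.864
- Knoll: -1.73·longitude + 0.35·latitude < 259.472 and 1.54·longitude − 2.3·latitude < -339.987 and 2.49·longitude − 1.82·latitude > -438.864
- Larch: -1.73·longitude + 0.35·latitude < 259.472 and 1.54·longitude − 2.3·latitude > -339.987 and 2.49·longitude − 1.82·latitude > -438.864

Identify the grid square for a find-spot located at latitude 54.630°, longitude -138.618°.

-1.73·-138.618 + 0.35·54.630 = 258.930, which is < 259.472
1.54·-138.618 − 2.3·54.630 = -339.121, which is > -339.987
2.49·-138.618 − 1.82·54.630 = -444.585, which is < -438.864
This sign pattern matches Mesa.

Mesa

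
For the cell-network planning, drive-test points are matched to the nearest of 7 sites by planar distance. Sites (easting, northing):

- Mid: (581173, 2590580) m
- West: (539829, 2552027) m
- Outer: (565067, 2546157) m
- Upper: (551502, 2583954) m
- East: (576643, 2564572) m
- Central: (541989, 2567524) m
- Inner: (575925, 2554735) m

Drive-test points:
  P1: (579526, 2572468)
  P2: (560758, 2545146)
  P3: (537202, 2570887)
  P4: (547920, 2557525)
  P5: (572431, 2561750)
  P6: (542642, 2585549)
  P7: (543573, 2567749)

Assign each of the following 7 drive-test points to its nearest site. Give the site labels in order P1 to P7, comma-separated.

East, Outer, Central, West, East, Upper, Central

P1 → East (d²=70658505.00)
P2 → Outer (d²=19589602.00)
P3 → Central (d²=34225138.00)
P4 → West (d²=95692285.00)
P5 → East (d²=25704628.00)
P6 → Upper (d²=81043625.00)
P7 → Central (d²=2559681.00)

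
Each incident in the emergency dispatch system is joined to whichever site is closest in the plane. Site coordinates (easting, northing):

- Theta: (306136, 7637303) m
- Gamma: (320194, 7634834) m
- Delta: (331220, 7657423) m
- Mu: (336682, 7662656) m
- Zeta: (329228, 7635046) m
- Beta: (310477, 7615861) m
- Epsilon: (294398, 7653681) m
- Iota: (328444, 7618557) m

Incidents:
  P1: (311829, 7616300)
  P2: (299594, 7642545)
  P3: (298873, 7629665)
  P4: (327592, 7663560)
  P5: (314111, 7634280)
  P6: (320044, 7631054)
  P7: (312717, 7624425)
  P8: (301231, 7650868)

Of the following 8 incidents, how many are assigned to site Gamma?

P1 → Beta
P2 → Theta
P3 → Theta
P4 → Delta
P5 → Gamma
P6 → Gamma
P7 → Beta
P8 → Epsilon
2 of the 8 go to Gamma.

2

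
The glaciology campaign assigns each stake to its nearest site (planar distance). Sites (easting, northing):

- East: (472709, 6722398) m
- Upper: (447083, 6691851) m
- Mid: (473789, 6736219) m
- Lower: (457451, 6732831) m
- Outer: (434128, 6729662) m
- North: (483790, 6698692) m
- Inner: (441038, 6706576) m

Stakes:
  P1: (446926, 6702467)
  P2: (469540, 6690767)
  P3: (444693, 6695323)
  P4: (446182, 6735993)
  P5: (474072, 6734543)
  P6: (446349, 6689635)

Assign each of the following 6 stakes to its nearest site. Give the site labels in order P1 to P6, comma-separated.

P1 → Inner (d²=51552425.00)
P2 → North (d²=265868125.00)
P3 → Upper (d²=17766884.00)
P4 → Lower (d²=136988605.00)
P5 → Mid (d²=2889065.00)
P6 → Upper (d²=5449412.00)

Inner, North, Upper, Lower, Mid, Upper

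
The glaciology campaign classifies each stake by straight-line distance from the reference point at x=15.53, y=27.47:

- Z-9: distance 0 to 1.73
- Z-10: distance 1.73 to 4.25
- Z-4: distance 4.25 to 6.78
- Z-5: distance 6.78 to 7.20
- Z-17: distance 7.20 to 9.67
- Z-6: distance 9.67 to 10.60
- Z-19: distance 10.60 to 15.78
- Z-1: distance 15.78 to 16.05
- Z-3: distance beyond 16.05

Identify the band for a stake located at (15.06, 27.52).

Distance = √((15.06−15.53)² + (27.52−27.47)²) = √(0.221 + 0.003) = 0.473.
0 ≤ 0.473 < 1.73 → Z-9.

Z-9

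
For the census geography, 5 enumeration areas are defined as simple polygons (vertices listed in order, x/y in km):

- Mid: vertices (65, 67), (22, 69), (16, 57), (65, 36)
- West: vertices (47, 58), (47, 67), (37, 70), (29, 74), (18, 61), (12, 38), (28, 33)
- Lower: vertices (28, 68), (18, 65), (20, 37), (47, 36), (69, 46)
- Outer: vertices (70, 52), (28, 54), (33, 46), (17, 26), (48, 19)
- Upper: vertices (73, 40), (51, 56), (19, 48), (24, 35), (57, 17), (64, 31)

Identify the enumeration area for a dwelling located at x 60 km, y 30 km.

Upper

Cast a ray rightward from (60, 30). For each polygon, the edges (by vertex number in listed order) whose endpoints lie on opposite sides of y = 30, where each meets that height, and whether that is right or left of the point:
Mid: no edge straddles that height → 0 crossings.
West: no edge straddles that height → 0 crossings.
Lower: no edge straddles that height → 0 crossings.
Outer: 3–4 at x≈20.2 (left), 5–1 at x≈55.3 (left) → 0 crossings.
Upper: 4–5 at x≈33.2 (left), 5–6 at x≈63.5 (right) → 1 crossing.
Only Upper has an odd count, so the point is inside Upper.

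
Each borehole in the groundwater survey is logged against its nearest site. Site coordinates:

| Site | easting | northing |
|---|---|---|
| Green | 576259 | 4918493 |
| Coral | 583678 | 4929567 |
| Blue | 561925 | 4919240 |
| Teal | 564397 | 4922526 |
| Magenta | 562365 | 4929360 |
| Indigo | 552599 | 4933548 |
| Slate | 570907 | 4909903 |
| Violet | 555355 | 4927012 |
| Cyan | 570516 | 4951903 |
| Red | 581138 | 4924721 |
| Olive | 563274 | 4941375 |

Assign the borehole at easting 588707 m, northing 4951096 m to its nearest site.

Squared distances to each site:
Green: 1217908313.000; Coral: 488788682.000; Blue: 1732080260.000; Teal: 1407221000.000; Magenta: 1166354660.000; Indigo: 1611719968.000; Slate: 2013703249.000; Violet: 1692394960.000; Cyan: 331563730.000; Red: 752930386.000; Olive: 741335330.000.
Minimum at Cyan.

Cyan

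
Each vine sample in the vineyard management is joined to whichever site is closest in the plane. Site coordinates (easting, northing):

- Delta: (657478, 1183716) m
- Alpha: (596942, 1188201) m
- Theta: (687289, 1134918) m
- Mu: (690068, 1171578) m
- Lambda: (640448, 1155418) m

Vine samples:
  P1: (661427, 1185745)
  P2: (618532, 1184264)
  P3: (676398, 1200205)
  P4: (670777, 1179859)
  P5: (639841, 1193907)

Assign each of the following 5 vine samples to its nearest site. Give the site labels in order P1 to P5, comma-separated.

Delta, Alpha, Delta, Delta, Delta

P1 → Delta (d²=19711442.00)
P2 → Alpha (d²=481628069.00)
P3 → Delta (d²=629853521.00)
P4 → Delta (d²=191739850.00)
P5 → Delta (d²=414920250.00)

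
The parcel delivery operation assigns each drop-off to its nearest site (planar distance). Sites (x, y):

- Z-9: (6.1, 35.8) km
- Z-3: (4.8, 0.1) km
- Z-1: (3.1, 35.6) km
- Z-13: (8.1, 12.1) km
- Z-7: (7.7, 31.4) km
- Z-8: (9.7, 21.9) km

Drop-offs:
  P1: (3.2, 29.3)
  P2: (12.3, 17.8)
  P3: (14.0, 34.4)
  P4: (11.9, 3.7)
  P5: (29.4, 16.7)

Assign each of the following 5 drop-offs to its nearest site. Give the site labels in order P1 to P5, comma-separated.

Z-7, Z-8, Z-7, Z-3, Z-8

P1 → Z-7 (d²=24.66)
P2 → Z-8 (d²=23.57)
P3 → Z-7 (d²=48.69)
P4 → Z-3 (d²=63.37)
P5 → Z-8 (d²=415.13)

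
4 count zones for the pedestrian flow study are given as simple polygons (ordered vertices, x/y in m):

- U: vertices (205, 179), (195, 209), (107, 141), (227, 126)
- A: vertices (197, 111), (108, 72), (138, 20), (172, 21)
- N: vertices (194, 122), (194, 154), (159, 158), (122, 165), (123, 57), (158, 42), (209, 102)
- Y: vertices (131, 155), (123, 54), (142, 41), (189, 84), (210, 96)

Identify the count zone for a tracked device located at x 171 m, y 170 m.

Cast a ray rightward from (171, 170). For each polygon, the edges (by vertex number in listed order) whose endpoints lie on opposite sides of y = 170, where each meets that height, and whether that is right or left of the point:
U: 2–3 at x≈144.5 (left), 4–1 at x≈208.7 (right) → 1 crossing.
A: no edge straddles that height → 0 crossings.
N: no edge straddles that height → 0 crossings.
Y: no edge straddles that height → 0 crossings.
Only U has an odd count, so the point is inside U.

U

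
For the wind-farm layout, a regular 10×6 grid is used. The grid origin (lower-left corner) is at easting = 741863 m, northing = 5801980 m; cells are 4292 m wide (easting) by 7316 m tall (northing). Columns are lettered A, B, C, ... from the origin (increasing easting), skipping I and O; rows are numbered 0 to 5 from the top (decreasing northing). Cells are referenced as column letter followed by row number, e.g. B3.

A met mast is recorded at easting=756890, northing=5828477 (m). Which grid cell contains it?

D2

Column index: ⌊(756890 − 741863) / 4292⌋ = ⌊3.501⌋ = 3 → column D
Row offset from origin: ⌊(5828477 − 5801980) / 7316⌋ = ⌊3.622⌋ = 3 → row 2 (counted from top)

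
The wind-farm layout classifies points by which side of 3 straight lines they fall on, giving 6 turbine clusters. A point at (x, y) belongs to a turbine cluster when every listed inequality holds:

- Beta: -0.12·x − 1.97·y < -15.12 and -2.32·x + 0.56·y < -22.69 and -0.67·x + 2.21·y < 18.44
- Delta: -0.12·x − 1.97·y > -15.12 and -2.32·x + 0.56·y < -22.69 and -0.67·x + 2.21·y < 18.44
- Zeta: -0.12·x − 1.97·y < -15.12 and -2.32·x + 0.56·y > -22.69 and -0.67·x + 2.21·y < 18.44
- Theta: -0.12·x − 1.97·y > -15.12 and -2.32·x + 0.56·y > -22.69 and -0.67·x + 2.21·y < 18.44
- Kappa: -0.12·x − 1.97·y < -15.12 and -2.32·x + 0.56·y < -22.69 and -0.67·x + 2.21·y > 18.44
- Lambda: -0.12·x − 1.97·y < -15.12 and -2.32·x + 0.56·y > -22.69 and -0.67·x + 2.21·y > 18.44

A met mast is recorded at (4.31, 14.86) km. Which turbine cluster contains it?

Lambda

-0.12·4.31 − 1.97·14.86 = -29.791, which is < -15.12
-2.32·4.31 + 0.56·14.86 = -1.678, which is > -22.69
-0.67·4.31 + 2.21·14.86 = 29.953, which is > 18.44
This sign pattern matches Lambda.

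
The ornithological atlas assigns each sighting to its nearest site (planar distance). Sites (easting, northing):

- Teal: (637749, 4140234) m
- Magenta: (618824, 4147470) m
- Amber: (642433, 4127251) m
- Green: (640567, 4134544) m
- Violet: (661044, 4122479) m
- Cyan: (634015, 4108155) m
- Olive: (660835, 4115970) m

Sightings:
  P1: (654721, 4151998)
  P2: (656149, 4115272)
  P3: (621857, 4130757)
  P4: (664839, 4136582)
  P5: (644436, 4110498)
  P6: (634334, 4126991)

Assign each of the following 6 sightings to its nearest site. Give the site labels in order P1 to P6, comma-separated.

Teal, Olive, Magenta, Violet, Cyan, Amber

P1 → Teal (d²=426440480.00)
P2 → Olive (d²=22445800.00)
P3 → Magenta (d²=288523458.00)
P4 → Violet (d²=213296634.00)
P5 → Cyan (d²=114086890.00)
P6 → Amber (d²=65661401.00)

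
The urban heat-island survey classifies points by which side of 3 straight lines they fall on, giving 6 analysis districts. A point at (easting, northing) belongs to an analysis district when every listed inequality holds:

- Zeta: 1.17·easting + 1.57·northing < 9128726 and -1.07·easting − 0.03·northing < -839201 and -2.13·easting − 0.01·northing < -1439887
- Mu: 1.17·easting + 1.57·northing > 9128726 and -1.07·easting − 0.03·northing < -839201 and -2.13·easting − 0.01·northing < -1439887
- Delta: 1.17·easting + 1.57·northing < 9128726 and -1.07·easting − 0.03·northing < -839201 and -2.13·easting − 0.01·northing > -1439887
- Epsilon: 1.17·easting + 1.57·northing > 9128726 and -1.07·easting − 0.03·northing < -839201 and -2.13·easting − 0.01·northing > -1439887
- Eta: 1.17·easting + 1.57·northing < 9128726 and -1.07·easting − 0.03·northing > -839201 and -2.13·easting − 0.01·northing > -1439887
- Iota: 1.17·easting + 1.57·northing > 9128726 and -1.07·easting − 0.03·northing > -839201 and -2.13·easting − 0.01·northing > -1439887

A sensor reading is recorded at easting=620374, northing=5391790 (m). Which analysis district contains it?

1.17·620374 + 1.57·5391790 = 9190947.880, which is > 9128726
-1.07·620374 − 0.03·5391790 = -825553.880, which is > -839201
-2.13·620374 − 0.01·5391790 = -1375314.520, which is > -1439887
This sign pattern matches Iota.

Iota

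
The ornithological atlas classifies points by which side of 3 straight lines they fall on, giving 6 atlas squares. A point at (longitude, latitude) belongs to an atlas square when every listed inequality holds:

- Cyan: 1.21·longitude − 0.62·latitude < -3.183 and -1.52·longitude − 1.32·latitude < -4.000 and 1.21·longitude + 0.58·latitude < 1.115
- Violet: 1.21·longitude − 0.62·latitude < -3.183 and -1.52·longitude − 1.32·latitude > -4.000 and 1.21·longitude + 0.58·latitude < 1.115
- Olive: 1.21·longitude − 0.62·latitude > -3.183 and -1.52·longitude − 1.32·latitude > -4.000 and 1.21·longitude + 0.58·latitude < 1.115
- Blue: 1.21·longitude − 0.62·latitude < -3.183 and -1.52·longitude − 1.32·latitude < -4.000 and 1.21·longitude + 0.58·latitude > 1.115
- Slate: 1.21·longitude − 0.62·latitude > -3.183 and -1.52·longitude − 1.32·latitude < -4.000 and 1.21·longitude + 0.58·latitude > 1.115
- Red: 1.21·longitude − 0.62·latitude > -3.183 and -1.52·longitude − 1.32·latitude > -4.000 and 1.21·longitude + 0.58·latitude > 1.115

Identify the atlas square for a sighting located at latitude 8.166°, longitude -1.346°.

1.21·-1.346 − 0.62·8.166 = -6.692, which is < -3.183
-1.52·-1.346 − 1.32·8.166 = -8.733, which is < -4.000
1.21·-1.346 + 0.58·8.166 = 3.108, which is > 1.115
This sign pattern matches Blue.

Blue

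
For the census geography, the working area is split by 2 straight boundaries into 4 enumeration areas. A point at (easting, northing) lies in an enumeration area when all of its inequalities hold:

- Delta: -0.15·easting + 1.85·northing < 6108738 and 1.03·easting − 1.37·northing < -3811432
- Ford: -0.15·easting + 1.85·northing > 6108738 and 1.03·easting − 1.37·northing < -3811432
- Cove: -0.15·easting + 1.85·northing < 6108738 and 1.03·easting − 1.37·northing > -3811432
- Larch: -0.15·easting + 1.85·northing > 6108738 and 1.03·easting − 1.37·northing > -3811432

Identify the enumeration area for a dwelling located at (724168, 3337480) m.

Delta

-0.15·724168 + 1.85·3337480 = 6065712.800, which is < 6108738
1.03·724168 − 1.37·3337480 = -3826454.560, which is < -3811432
This sign pattern matches Delta.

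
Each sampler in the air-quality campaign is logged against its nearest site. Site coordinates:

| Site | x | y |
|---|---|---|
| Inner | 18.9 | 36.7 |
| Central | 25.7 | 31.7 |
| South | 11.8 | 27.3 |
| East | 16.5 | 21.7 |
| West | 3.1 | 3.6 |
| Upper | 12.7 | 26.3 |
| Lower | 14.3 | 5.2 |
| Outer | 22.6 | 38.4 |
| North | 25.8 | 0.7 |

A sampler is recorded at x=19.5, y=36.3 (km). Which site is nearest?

Inner

Squared distances to each site:
Inner: 0.520; Central: 59.600; South: 140.290; East: 222.160; West: 1338.250; Upper: 146.240; Lower: 994.250; Outer: 14.020; North: 1307.050.
Minimum at Inner.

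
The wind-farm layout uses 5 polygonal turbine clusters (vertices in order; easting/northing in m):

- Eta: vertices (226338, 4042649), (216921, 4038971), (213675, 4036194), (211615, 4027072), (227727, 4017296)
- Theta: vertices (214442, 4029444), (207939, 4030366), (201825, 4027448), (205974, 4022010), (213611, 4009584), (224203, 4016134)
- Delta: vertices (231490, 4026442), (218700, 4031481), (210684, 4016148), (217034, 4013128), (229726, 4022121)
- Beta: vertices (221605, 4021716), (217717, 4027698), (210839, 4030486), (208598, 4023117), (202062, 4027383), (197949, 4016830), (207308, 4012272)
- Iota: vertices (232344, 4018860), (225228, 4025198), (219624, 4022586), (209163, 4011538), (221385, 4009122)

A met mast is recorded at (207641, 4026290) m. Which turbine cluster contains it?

Theta

Cast a ray rightward from (207641, 4026290). For each polygon, the edges (by vertex number in listed order) whose endpoints lie on opposite sides of northing = 4026290, where each meets that height, and whether that is right or left of the point:
Eta: 4–5 at easting≈212903.8 (right), 5–1 at easting≈227234.3 (right) → 2 crossings.
Theta: 3–4 at easting≈202708.5 (left), 6–1 at easting≈216755.0 (right) → 1 crossing.
Delta: 2–3 at easting≈215986.2 (right), 5–1 at easting≈231427.9 (right) → 2 crossings.
Beta: 1–2 at easting≈218632.1 (right), 3–4 at easting≈209562.9 (right), 4–5 at easting≈203736.6 (left), 5–6 at easting≈201636.0 (left) → 2 crossings.
Iota: no edge straddles that height → 0 crossings.
Only Theta has an odd count, so the point is inside Theta.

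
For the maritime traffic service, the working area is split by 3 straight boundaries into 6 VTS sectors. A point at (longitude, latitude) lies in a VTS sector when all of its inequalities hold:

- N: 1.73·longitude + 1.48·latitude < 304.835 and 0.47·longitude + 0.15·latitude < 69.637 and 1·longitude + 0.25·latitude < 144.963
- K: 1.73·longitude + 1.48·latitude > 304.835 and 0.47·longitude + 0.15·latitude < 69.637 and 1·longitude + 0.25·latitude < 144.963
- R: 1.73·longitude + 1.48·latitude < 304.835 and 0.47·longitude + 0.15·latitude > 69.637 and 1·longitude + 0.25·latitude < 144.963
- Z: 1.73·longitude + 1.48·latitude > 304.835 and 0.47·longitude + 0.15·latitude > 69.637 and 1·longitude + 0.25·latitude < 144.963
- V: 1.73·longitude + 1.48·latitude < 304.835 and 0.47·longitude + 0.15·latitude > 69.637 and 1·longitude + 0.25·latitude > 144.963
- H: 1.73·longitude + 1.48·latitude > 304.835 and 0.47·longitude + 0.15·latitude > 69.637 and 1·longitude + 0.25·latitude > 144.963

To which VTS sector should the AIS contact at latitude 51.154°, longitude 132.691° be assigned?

1.73·132.691 + 1.48·51.154 = 305.263, which is > 304.835
0.47·132.691 + 0.15·51.154 = 70.038, which is > 69.637
1·132.691 + 0.25·51.154 = 145.480, which is > 144.963
This sign pattern matches H.

H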